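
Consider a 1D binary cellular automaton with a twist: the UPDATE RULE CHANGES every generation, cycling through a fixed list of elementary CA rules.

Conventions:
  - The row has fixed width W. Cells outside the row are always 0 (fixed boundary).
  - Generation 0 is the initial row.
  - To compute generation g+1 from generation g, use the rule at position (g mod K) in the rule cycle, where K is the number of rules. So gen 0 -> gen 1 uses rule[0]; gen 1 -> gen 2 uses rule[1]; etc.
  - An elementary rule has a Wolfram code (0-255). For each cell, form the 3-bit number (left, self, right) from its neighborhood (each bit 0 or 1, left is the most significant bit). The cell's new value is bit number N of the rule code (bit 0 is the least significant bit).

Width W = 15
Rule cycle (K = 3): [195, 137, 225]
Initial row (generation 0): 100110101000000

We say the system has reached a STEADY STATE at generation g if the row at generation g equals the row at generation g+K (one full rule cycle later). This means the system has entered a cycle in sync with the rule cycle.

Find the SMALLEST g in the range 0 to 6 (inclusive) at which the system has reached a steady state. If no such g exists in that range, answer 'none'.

Gen 0: 100110101000000
Gen 1 (rule 195): 001010000011111
Gen 2 (rule 137): 100000111011110
Gen 3 (rule 225): 001110011101110
Gen 4 (rule 195): 110110101100110
Gen 5 (rule 137): 100100001000100
Gen 6 (rule 225): 000001100010001
Gen 7 (rule 195): 111110101100110
Gen 8 (rule 137): 111100001000100
Gen 9 (rule 225): 011101100010001

Answer: none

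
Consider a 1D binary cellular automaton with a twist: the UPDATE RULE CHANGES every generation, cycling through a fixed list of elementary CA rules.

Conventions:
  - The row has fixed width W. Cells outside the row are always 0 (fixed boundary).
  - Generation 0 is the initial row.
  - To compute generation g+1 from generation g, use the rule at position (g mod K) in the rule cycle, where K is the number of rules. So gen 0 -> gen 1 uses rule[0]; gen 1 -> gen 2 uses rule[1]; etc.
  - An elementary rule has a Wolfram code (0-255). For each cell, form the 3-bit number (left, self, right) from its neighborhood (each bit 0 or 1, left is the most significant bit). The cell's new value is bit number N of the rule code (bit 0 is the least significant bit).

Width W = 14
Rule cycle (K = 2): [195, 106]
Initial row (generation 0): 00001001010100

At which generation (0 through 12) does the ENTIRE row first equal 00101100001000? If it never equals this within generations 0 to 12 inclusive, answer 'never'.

Gen 0: 00001001010100
Gen 1 (rule 195): 11110010000001
Gen 2 (rule 106): 10010100000010
Gen 3 (rule 195): 00100001111100
Gen 4 (rule 106): 01000011000100
Gen 5 (rule 195): 10011101011001
Gen 6 (rule 106): 00110110111010
Gen 7 (rule 195): 11010010011000
Gen 8 (rule 106): 11100100111000
Gen 9 (rule 195): 01101001011011
Gen 10 (rule 106): 11110010111111
Gen 11 (rule 195): 01110100011111
Gen 12 (rule 106): 11011000110001

Answer: never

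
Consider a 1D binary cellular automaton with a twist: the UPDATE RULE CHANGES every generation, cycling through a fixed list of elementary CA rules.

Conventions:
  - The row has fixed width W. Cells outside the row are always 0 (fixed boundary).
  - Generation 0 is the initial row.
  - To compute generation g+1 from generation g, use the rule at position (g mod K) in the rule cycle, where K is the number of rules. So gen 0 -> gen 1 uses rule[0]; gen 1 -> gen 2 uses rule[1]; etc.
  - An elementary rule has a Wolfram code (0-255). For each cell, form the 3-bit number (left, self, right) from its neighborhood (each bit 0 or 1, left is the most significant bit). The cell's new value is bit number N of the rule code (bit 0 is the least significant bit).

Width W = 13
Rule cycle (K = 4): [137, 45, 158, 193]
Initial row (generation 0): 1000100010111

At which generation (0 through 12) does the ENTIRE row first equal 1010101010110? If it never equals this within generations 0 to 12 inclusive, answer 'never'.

Gen 0: 1000100010111
Gen 1 (rule 137): 0010001000110
Gen 2 (rule 45): 1010101010100
Gen 3 (rule 158): 1010101010110
Gen 4 (rule 193): 0000000000010
Gen 5 (rule 137): 1111111111000
Gen 6 (rule 45): 1000000000011
Gen 7 (rule 158): 1100000000110
Gen 8 (rule 193): 0101111110010
Gen 9 (rule 137): 0001111100000
Gen 10 (rule 45): 1101000001111
Gen 11 (rule 158): 1001100011110
Gen 12 (rule 193): 0000101001110

Answer: 3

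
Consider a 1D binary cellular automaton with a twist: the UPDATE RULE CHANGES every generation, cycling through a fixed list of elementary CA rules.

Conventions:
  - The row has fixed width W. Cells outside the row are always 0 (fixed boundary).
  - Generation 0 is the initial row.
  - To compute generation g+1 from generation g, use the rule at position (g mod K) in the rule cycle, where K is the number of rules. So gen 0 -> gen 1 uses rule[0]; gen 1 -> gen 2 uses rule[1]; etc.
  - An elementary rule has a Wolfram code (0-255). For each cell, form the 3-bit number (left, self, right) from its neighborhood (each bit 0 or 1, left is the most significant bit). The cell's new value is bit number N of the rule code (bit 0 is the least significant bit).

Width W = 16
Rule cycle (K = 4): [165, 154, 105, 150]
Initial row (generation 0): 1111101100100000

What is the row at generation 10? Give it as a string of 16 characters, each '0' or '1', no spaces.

Gen 0: 1111101100100000
Gen 1 (rule 165): 0111010000101111
Gen 2 (rule 154): 1110001001001110
Gen 3 (rule 105): 1010100000001010
Gen 4 (rule 150): 1010110000011011
Gen 5 (rule 165): 1111000111000100
Gen 6 (rule 154): 1110101110101010
Gen 7 (rule 105): 1011011011010100
Gen 8 (rule 150): 1000000000010110
Gen 9 (rule 165): 1011111111011000
Gen 10 (rule 154): 0011111110010100

Answer: 0011111110010100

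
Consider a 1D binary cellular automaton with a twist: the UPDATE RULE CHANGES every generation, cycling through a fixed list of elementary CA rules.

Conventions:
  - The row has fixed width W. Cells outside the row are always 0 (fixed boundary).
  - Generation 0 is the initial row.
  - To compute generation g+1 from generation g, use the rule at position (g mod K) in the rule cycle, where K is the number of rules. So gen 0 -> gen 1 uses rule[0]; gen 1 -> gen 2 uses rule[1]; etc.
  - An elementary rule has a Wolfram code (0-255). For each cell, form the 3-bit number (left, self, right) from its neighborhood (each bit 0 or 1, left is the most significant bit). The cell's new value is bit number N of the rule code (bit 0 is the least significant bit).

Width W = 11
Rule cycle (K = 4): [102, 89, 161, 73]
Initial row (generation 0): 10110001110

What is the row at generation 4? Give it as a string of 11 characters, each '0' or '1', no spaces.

Answer: 11111111111

Derivation:
Gen 0: 10110001110
Gen 1 (rule 102): 11010010010
Gen 2 (rule 89): 11001001001
Gen 3 (rule 161): 00000000000
Gen 4 (rule 73): 11111111111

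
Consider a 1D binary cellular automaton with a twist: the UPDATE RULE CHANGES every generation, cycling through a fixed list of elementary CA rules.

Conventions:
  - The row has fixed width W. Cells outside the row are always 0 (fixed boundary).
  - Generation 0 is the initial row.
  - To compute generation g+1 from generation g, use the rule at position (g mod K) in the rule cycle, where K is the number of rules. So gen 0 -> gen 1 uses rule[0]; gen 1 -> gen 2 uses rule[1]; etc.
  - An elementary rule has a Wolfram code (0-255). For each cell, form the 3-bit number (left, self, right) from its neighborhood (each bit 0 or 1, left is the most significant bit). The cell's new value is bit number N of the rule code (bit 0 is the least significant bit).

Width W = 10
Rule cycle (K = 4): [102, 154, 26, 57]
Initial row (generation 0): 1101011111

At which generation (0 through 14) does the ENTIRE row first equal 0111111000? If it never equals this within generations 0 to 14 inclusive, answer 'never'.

Gen 0: 1101011111
Gen 1 (rule 102): 0111100001
Gen 2 (rule 154): 1111010010
Gen 3 (rule 26): 1000001101
Gen 4 (rule 57): 0111101010
Gen 5 (rule 102): 1000111110
Gen 6 (rule 154): 0101111101
Gen 7 (rule 26): 1001000000
Gen 8 (rule 57): 0100111111
Gen 9 (rule 102): 1101000001
Gen 10 (rule 154): 1000100010
Gen 11 (rule 26): 0101010101
Gen 12 (rule 57): 0010101010
Gen 13 (rule 102): 0111111110
Gen 14 (rule 154): 1111111101

Answer: never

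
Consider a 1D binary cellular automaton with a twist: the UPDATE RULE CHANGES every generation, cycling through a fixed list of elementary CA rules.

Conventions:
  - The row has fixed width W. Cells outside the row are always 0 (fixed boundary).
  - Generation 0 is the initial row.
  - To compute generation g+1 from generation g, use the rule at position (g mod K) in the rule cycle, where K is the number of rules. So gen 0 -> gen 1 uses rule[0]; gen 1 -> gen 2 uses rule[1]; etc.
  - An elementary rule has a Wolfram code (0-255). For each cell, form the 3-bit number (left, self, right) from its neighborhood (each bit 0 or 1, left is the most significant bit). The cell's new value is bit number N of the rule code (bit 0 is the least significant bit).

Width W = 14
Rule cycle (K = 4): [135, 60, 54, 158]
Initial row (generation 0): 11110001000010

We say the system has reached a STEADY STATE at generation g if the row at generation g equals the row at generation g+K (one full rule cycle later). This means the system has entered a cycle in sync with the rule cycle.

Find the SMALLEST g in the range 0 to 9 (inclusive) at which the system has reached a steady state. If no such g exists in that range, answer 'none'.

Gen 0: 11110001000010
Gen 1 (rule 135): 01100111011110
Gen 2 (rule 60): 01010100110001
Gen 3 (rule 54): 11111111001011
Gen 4 (rule 158): 11111110111010
Gen 5 (rule 135): 01111100010010
Gen 6 (rule 60): 01000010011011
Gen 7 (rule 54): 11100111100100
Gen 8 (rule 158): 11011111011110
Gen 9 (rule 135): 00001110001100
Gen 10 (rule 60): 00001001001010
Gen 11 (rule 54): 00011111111111
Gen 12 (rule 158): 00111111111110
Gen 13 (rule 135): 11011111111100

Answer: none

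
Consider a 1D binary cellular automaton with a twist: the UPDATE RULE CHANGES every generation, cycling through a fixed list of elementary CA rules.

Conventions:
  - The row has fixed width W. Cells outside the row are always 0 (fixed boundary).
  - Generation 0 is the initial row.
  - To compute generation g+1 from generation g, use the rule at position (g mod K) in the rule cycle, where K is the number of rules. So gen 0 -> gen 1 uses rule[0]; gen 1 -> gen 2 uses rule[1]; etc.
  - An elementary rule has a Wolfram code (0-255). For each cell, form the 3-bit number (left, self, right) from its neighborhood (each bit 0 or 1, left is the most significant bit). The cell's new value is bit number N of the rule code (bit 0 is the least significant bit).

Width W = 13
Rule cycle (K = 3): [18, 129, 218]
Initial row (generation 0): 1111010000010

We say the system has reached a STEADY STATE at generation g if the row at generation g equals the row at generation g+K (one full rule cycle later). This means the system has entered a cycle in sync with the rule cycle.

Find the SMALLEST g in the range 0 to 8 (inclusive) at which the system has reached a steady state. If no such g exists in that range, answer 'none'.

Answer: 7

Derivation:
Gen 0: 1111010000010
Gen 1 (rule 18): 0000001000101
Gen 2 (rule 129): 1111100010000
Gen 3 (rule 218): 1111110101000
Gen 4 (rule 18): 0000000000100
Gen 5 (rule 129): 1111111110001
Gen 6 (rule 218): 1111111111010
Gen 7 (rule 18): 0000000000001
Gen 8 (rule 129): 1111111111100
Gen 9 (rule 218): 1111111111110
Gen 10 (rule 18): 0000000000001
Gen 11 (rule 129): 1111111111100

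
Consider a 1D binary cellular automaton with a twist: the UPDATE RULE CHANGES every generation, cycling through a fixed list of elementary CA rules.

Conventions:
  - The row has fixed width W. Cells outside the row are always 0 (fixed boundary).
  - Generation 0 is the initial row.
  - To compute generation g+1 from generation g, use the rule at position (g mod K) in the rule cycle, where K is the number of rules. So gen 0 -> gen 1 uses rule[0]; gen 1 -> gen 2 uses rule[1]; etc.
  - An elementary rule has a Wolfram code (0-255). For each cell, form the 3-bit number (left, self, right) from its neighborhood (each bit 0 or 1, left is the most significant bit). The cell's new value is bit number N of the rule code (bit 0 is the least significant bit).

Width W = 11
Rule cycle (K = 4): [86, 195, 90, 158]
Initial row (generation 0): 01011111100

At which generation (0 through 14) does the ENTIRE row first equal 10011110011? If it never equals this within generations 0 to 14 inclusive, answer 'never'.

Gen 0: 01011111100
Gen 1 (rule 86): 11000000110
Gen 2 (rule 195): 01011111010
Gen 3 (rule 90): 10010001001
Gen 4 (rule 158): 11111011111
Gen 5 (rule 86): 00001000001
Gen 6 (rule 195): 11110011110
Gen 7 (rule 90): 10011110011
Gen 8 (rule 158): 11111101110
Gen 9 (rule 86): 00000100011
Gen 10 (rule 195): 11111001101
Gen 11 (rule 90): 10001111100
Gen 12 (rule 158): 11011111010
Gen 13 (rule 86): 01000001011
Gen 14 (rule 195): 10011110001

Answer: 7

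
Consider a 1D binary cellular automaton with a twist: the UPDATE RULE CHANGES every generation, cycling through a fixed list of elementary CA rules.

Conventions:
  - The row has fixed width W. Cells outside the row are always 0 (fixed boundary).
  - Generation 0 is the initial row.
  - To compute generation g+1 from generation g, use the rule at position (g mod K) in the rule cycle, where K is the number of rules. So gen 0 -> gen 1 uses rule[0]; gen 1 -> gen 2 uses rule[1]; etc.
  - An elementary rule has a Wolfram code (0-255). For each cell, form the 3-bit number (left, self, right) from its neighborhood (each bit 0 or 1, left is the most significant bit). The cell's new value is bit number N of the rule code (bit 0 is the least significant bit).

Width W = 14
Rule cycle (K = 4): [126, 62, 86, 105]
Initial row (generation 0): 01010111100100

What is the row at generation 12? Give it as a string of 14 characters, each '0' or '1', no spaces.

Gen 0: 01010111100100
Gen 1 (rule 126): 11111100111110
Gen 2 (rule 62): 10000011100001
Gen 3 (rule 86): 11000100110011
Gen 4 (rule 105): 11010000110011
Gen 5 (rule 126): 11111001111111
Gen 6 (rule 62): 10000111000000
Gen 7 (rule 86): 11001001100000
Gen 8 (rule 105): 11000001101111
Gen 9 (rule 126): 11100011111001
Gen 10 (rule 62): 10010110000111
Gen 11 (rule 86): 11110011001001
Gen 12 (rule 105): 10010011000000

Answer: 10010011000000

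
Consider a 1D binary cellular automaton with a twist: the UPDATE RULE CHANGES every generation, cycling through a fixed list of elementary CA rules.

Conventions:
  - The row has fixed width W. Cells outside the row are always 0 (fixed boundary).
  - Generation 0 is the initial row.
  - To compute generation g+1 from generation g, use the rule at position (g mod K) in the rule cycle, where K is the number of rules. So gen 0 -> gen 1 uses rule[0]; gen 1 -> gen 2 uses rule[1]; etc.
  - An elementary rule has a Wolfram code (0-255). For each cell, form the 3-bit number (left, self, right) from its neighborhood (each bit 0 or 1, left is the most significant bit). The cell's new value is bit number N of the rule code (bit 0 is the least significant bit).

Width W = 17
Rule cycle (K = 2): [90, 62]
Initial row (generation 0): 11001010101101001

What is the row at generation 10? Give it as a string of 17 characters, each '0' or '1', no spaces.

Gen 0: 11001010101101001
Gen 1 (rule 90): 11110000001100110
Gen 2 (rule 62): 10001000011011101
Gen 3 (rule 90): 01010100111010100
Gen 4 (rule 62): 11111111100111110
Gen 5 (rule 90): 10000000111100011
Gen 6 (rule 62): 11000001100010110
Gen 7 (rule 90): 11100011110100111
Gen 8 (rule 62): 10010110001111100
Gen 9 (rule 90): 01100111011000110
Gen 10 (rule 62): 11011100110101101

Answer: 11011100110101101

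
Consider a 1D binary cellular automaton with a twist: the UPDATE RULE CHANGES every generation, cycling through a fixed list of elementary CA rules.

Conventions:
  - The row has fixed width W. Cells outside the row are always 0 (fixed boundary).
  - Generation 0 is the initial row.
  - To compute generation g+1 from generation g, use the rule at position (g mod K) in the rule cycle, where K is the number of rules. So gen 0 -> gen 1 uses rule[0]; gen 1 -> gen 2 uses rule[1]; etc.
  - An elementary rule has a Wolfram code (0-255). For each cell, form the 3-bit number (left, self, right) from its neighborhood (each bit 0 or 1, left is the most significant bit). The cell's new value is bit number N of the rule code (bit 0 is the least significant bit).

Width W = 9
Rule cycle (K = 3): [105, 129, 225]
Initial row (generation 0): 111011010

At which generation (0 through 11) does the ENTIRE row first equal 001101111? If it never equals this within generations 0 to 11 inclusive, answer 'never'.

Gen 0: 111011010
Gen 1 (rule 105): 101111100
Gen 2 (rule 129): 000111001
Gen 3 (rule 225): 110011000
Gen 4 (rule 105): 110011011
Gen 5 (rule 129): 000000000
Gen 6 (rule 225): 111111111
Gen 7 (rule 105): 100000001
Gen 8 (rule 129): 001111100
Gen 9 (rule 225): 100111101
Gen 10 (rule 105): 000100110
Gen 11 (rule 129): 110000000

Answer: never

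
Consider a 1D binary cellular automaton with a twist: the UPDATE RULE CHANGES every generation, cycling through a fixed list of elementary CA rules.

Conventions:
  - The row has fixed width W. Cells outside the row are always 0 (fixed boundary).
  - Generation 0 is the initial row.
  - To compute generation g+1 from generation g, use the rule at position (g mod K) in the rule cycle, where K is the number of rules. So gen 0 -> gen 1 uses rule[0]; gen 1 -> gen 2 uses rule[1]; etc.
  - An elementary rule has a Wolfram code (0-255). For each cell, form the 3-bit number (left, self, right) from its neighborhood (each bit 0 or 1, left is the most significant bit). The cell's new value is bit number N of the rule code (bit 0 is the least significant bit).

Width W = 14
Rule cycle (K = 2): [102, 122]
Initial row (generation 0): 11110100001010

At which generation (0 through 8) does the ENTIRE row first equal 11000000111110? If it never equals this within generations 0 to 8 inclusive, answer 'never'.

Answer: 5

Derivation:
Gen 0: 11110100001010
Gen 1 (rule 102): 00011100011110
Gen 2 (rule 122): 00110110110011
Gen 3 (rule 102): 01011011010101
Gen 4 (rule 122): 10111111101010
Gen 5 (rule 102): 11000000111110
Gen 6 (rule 122): 11100001100011
Gen 7 (rule 102): 00100010100101
Gen 8 (rule 122): 01010101011010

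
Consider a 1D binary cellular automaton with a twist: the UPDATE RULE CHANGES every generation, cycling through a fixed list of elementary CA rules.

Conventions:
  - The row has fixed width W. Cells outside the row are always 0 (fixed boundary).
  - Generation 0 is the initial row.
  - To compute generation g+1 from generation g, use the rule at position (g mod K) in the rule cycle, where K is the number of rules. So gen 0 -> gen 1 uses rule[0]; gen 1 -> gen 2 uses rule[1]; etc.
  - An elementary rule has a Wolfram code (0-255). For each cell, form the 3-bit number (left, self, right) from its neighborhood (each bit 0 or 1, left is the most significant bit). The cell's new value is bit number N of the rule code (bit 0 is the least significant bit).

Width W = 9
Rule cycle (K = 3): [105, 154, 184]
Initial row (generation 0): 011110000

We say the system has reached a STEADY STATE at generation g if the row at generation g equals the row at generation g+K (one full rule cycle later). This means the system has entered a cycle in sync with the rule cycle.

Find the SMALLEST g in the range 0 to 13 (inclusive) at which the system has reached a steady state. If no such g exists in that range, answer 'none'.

Gen 0: 011110000
Gen 1 (rule 105): 010010111
Gen 2 (rule 154): 101100110
Gen 3 (rule 184): 011010101
Gen 4 (rule 105): 011101010
Gen 5 (rule 154): 111000001
Gen 6 (rule 184): 110100000
Gen 7 (rule 105): 111001111
Gen 8 (rule 154): 110111110
Gen 9 (rule 184): 101111101
Gen 10 (rule 105): 011000110
Gen 11 (rule 154): 110101101
Gen 12 (rule 184): 101011010
Gen 13 (rule 105): 010111100
Gen 14 (rule 154): 100111010
Gen 15 (rule 184): 010110101
Gen 16 (rule 105): 001111010

Answer: none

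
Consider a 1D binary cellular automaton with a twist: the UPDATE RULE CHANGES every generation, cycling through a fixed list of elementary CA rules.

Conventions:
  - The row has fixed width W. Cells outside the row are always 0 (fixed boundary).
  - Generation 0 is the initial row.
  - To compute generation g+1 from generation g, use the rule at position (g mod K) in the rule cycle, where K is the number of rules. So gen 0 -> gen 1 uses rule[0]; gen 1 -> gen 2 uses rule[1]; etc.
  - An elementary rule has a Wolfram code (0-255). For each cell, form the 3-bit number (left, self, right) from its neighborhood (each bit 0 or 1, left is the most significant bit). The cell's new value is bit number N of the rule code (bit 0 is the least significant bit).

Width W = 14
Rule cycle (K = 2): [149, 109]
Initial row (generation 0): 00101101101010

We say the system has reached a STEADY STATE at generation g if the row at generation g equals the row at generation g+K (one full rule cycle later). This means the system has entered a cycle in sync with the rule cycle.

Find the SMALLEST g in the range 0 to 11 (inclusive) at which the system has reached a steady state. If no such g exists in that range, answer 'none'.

Gen 0: 00101101101010
Gen 1 (rule 149): 10100000001011
Gen 2 (rule 109): 11101111101111
Gen 3 (rule 149): 01000111000110
Gen 4 (rule 109): 01010101010110
Gen 5 (rule 149): 01010101010001
Gen 6 (rule 109): 01111111110101
Gen 7 (rule 149): 00111111100101
Gen 8 (rule 109): 10100000100111
Gen 9 (rule 149): 10111110110010
Gen 10 (rule 109): 11100011110010
Gen 11 (rule 149): 01011001101011
Gen 12 (rule 109): 01111001111111
Gen 13 (rule 149): 00110100111110

Answer: none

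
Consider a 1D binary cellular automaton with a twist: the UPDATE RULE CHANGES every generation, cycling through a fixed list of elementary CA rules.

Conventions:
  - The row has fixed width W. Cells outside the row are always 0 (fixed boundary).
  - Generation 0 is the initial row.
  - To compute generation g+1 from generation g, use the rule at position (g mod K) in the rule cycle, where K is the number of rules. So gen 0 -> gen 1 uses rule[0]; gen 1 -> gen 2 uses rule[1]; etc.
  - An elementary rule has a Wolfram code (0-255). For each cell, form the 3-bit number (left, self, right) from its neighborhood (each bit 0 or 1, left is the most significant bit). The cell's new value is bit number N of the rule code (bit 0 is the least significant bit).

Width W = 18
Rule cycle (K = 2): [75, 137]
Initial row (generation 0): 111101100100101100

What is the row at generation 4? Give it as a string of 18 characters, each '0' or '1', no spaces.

Answer: 111100011111100010

Derivation:
Gen 0: 111101100100101100
Gen 1 (rule 75): 100101101001001101
Gen 2 (rule 137): 000001000000001000
Gen 3 (rule 75): 111110011111110011
Gen 4 (rule 137): 111100011111100010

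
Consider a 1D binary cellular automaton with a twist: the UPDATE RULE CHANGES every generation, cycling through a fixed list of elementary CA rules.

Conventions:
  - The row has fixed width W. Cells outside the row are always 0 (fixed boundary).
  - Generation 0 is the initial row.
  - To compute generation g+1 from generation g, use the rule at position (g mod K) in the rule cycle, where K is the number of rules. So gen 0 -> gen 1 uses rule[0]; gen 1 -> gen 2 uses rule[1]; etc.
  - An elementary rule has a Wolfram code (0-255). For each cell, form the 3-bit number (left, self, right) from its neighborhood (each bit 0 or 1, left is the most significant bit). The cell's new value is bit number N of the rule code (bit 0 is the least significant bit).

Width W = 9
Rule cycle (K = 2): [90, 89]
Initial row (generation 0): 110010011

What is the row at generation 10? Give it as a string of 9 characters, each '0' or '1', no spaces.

Gen 0: 110010011
Gen 1 (rule 90): 111101111
Gen 2 (rule 89): 100101001
Gen 3 (rule 90): 011000110
Gen 4 (rule 89): 011110111
Gen 5 (rule 90): 110010101
Gen 6 (rule 89): 111000000
Gen 7 (rule 90): 101100000
Gen 8 (rule 89): 001111111
Gen 9 (rule 90): 011000001
Gen 10 (rule 89): 011111100

Answer: 011111100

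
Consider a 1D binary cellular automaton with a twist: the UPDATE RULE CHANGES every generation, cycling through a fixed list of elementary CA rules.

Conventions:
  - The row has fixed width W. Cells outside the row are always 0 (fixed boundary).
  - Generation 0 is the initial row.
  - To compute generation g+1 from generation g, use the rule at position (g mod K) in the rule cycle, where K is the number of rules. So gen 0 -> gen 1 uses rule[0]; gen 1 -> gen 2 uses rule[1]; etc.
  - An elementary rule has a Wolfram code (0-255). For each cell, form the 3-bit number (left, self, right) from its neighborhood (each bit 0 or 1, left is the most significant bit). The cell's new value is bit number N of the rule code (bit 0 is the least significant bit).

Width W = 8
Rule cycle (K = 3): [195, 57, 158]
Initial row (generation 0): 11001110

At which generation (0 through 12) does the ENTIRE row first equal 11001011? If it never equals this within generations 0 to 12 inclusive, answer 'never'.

Answer: 12

Derivation:
Gen 0: 11001110
Gen 1 (rule 195): 01010110
Gen 2 (rule 57): 00101101
Gen 3 (rule 158): 01101001
Gen 4 (rule 195): 10100010
Gen 5 (rule 57): 01011001
Gen 6 (rule 158): 11010111
Gen 7 (rule 195): 01000011
Gen 8 (rule 57): 00111010
Gen 9 (rule 158): 01110011
Gen 10 (rule 195): 10110101
Gen 11 (rule 57): 01101010
Gen 12 (rule 158): 11001011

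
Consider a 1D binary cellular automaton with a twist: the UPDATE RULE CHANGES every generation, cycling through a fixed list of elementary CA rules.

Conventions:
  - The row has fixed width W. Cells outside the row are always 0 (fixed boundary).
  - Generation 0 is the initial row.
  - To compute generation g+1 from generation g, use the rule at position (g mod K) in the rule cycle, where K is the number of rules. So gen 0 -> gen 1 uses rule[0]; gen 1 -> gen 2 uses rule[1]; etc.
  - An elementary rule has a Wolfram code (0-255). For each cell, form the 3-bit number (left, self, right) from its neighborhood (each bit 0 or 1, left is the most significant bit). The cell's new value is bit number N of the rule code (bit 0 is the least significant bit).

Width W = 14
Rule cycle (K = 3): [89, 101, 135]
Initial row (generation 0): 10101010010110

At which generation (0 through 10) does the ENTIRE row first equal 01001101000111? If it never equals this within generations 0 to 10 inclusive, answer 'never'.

Answer: never

Derivation:
Gen 0: 10101010010110
Gen 1 (rule 89): 00000001000111
Gen 2 (rule 101): 11111101010001
Gen 3 (rule 135): 01111001010111
Gen 4 (rule 89): 01001100000101
Gen 5 (rule 101): 01000101110111
Gen 6 (rule 135): 11011100100010
Gen 7 (rule 89): 11010110011001
Gen 8 (rule 101): 01111010001001
Gen 9 (rule 135): 10110010111011
Gen 10 (rule 89): 00111000101011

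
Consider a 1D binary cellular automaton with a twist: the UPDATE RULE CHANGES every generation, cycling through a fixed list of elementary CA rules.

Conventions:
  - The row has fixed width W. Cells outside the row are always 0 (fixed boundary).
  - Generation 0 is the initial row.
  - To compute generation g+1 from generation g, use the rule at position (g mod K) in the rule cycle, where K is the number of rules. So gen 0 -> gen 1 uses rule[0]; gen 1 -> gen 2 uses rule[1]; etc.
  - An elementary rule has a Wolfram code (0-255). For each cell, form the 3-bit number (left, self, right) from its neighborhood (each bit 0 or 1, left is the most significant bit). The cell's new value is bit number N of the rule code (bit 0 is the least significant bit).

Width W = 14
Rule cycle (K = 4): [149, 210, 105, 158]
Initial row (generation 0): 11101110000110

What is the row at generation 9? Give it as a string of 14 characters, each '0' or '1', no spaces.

Gen 0: 11101110000110
Gen 1 (rule 149): 01000101110001
Gen 2 (rule 210): 10101000111010
Gen 3 (rule 105): 01010010101100
Gen 4 (rule 158): 11011110101010
Gen 5 (rule 149): 00001100101011
Gen 6 (rule 210): 00010111000001
Gen 7 (rule 105): 11001101011100
Gen 8 (rule 158): 10111001011010
Gen 9 (rule 149): 10010101000011

Answer: 10010101000011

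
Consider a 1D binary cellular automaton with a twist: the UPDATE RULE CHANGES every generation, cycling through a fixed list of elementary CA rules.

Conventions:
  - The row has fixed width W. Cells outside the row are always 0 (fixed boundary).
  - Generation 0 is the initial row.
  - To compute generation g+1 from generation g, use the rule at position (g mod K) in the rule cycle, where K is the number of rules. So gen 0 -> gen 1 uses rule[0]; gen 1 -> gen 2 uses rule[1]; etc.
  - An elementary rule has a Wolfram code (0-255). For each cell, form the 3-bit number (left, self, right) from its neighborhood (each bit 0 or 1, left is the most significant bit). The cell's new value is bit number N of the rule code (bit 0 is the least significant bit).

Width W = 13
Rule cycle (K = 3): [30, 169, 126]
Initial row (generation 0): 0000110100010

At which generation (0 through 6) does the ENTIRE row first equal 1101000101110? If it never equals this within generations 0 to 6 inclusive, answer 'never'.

Answer: 2

Derivation:
Gen 0: 0000110100010
Gen 1 (rule 30): 0001100110111
Gen 2 (rule 169): 1101000101110
Gen 3 (rule 126): 1111101111011
Gen 4 (rule 30): 1000001000010
Gen 5 (rule 169): 0011100011000
Gen 6 (rule 126): 0110110111100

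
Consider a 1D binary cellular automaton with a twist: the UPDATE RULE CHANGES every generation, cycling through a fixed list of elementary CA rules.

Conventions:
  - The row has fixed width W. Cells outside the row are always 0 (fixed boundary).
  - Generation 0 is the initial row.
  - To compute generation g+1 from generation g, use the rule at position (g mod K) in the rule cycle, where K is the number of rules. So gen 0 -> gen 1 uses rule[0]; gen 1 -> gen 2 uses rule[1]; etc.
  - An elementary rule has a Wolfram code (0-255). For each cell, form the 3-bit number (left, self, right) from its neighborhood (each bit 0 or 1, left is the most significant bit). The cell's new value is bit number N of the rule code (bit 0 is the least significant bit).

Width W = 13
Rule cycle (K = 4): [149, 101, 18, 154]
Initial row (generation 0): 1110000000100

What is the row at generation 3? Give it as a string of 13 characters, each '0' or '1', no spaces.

Gen 0: 1110000000100
Gen 1 (rule 149): 0101111110111
Gen 2 (rule 101): 0110000011001
Gen 3 (rule 18): 1001000100110

Answer: 1001000100110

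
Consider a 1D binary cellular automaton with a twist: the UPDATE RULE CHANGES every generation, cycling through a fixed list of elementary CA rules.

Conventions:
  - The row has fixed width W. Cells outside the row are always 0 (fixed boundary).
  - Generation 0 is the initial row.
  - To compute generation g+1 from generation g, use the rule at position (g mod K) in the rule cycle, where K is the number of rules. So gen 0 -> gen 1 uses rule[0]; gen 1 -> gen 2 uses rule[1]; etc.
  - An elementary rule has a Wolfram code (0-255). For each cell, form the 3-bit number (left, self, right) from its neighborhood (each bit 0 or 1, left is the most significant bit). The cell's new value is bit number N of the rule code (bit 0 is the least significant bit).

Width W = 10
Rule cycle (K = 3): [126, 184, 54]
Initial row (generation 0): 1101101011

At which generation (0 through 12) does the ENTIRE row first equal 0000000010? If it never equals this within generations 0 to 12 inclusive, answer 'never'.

Gen 0: 1101101011
Gen 1 (rule 126): 1111111111
Gen 2 (rule 184): 1111111110
Gen 3 (rule 54): 0000000001
Gen 4 (rule 126): 0000000011
Gen 5 (rule 184): 0000000010
Gen 6 (rule 54): 0000000111
Gen 7 (rule 126): 0000001101
Gen 8 (rule 184): 0000001010
Gen 9 (rule 54): 0000011111
Gen 10 (rule 126): 0000110001
Gen 11 (rule 184): 0000101000
Gen 12 (rule 54): 0001111100

Answer: 5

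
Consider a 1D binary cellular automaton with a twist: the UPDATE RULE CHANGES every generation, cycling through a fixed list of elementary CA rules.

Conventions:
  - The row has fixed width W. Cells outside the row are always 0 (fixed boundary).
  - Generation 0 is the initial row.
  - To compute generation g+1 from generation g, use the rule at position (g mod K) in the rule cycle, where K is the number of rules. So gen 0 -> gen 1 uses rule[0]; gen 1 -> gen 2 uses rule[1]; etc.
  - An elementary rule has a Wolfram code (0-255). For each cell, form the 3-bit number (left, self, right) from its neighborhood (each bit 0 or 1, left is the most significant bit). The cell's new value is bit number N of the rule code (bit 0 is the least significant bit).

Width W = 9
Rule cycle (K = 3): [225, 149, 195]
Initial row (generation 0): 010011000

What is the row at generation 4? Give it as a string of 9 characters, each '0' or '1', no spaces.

Gen 0: 010011000
Gen 1 (rule 225): 000001011
Gen 2 (rule 149): 111101000
Gen 3 (rule 195): 011100011
Gen 4 (rule 225): 001101001

Answer: 001101001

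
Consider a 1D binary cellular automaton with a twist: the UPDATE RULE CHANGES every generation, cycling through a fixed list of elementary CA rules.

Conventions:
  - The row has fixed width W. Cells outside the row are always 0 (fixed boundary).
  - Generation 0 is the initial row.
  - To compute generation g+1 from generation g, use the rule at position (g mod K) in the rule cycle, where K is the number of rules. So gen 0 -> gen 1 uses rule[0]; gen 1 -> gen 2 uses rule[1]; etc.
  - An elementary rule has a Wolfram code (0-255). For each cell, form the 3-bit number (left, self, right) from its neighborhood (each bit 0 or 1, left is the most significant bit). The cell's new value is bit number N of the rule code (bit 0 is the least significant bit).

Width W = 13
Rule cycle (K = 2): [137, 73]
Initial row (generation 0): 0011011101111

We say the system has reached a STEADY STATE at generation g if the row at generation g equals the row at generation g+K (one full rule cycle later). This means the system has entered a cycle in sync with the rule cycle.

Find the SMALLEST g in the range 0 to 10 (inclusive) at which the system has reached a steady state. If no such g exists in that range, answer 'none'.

Gen 0: 0011011101111
Gen 1 (rule 137): 1010011001110
Gen 2 (rule 73): 0000011001010
Gen 3 (rule 137): 1111010000000
Gen 4 (rule 73): 1001000111111
Gen 5 (rule 137): 0000010111110
Gen 6 (rule 73): 1111000100010
Gen 7 (rule 137): 1110010001000
Gen 8 (rule 73): 1010000100011
Gen 9 (rule 137): 0000110001010
Gen 10 (rule 73): 1110110100000
Gen 11 (rule 137): 1100100001111
Gen 12 (rule 73): 1100001101001

Answer: none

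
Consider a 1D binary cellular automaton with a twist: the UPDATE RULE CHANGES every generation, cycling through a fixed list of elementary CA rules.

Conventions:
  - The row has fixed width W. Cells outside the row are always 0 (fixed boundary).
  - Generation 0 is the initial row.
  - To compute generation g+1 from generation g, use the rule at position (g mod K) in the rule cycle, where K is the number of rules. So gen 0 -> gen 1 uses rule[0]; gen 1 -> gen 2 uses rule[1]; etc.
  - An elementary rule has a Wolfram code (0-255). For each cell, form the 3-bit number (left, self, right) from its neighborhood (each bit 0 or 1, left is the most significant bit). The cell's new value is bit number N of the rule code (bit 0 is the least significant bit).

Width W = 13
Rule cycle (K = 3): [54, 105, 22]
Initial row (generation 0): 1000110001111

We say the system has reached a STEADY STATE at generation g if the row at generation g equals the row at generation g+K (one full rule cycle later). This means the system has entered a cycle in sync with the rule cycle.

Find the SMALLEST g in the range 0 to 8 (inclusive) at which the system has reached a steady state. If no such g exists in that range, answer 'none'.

Gen 0: 1000110001111
Gen 1 (rule 54): 1101001010000
Gen 2 (rule 105): 1110000100111
Gen 3 (rule 22): 0001001111000
Gen 4 (rule 54): 0011110000100
Gen 5 (rule 105): 1010010110001
Gen 6 (rule 22): 1011110001011
Gen 7 (rule 54): 1100001011100
Gen 8 (rule 105): 1101100110101
Gen 9 (rule 22): 0000011000101
Gen 10 (rule 54): 0000100101111
Gen 11 (rule 105): 1110000011001

Answer: none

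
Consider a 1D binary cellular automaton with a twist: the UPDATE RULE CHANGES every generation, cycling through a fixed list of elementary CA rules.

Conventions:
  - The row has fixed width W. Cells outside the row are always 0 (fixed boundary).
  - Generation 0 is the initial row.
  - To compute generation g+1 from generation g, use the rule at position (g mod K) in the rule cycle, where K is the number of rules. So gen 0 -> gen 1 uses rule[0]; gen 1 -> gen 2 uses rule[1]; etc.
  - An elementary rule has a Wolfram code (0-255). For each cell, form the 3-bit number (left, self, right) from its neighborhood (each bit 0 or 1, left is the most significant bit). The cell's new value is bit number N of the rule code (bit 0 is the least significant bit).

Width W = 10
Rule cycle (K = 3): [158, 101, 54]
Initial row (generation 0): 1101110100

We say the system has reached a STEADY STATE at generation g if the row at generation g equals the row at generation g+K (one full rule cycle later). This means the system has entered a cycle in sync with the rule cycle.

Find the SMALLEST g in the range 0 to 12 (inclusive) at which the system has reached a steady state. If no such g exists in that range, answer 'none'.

Answer: 1

Derivation:
Gen 0: 1101110100
Gen 1 (rule 158): 1001100110
Gen 2 (rule 101): 1000100010
Gen 3 (rule 54): 1101110111
Gen 4 (rule 158): 1001100110
Gen 5 (rule 101): 1000100010
Gen 6 (rule 54): 1101110111
Gen 7 (rule 158): 1001100110
Gen 8 (rule 101): 1000100010
Gen 9 (rule 54): 1101110111
Gen 10 (rule 158): 1001100110
Gen 11 (rule 101): 1000100010
Gen 12 (rule 54): 1101110111
Gen 13 (rule 158): 1001100110
Gen 14 (rule 101): 1000100010
Gen 15 (rule 54): 1101110111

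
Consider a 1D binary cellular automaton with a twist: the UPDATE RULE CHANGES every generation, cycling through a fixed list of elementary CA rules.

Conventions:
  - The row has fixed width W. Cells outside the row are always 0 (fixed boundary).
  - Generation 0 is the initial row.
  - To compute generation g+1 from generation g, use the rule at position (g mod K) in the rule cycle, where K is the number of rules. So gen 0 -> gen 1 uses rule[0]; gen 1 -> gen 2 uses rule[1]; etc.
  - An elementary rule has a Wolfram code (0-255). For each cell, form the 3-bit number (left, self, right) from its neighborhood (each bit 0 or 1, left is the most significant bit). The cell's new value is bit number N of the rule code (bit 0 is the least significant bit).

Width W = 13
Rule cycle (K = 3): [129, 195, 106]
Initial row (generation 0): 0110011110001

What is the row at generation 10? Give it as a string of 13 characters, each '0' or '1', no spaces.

Gen 0: 0110011110001
Gen 1 (rule 129): 0000001100100
Gen 2 (rule 195): 1111110101001
Gen 3 (rule 106): 1000011010010
Gen 4 (rule 129): 0011000000000
Gen 5 (rule 195): 1101011111111
Gen 6 (rule 106): 1110110000001
Gen 7 (rule 129): 0100000111100
Gen 8 (rule 195): 1001111011101
Gen 9 (rule 106): 0011001110110
Gen 10 (rule 129): 1000000100000

Answer: 1000000100000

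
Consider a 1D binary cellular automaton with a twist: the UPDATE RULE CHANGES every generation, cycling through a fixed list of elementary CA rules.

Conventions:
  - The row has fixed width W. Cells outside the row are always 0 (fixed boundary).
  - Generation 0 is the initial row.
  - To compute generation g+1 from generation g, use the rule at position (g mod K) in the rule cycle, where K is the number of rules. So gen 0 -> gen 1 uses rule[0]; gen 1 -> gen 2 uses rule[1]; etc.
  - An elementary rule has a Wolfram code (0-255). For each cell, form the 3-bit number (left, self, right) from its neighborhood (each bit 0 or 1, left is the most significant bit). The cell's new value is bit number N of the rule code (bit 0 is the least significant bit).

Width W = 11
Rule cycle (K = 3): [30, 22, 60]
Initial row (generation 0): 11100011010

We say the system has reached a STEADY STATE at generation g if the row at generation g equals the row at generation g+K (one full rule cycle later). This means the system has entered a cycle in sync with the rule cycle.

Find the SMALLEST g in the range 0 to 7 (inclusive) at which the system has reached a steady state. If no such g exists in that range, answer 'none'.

Answer: 5

Derivation:
Gen 0: 11100011010
Gen 1 (rule 30): 10010110011
Gen 2 (rule 22): 11110001100
Gen 3 (rule 60): 10001001010
Gen 4 (rule 30): 11011111011
Gen 5 (rule 22): 00000000000
Gen 6 (rule 60): 00000000000
Gen 7 (rule 30): 00000000000
Gen 8 (rule 22): 00000000000
Gen 9 (rule 60): 00000000000
Gen 10 (rule 30): 00000000000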